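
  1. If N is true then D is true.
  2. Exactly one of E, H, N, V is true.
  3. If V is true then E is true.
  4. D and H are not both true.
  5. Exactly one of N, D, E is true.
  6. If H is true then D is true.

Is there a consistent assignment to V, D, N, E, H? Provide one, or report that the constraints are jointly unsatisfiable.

V = False; D = False; N = False; E = True; H = False

  (1) N=F ⇒ D: vacuous ✓
  (2) {E, H, N, V}: 1 true — exactly one ✓
  (3) V=F ⇒ E: vacuous ✓
  (4) D=F, H=F — not both ✓
  (5) {N, D, E}: 1 true — exactly one ✓
  (6) H=F ⇒ D: vacuous ✓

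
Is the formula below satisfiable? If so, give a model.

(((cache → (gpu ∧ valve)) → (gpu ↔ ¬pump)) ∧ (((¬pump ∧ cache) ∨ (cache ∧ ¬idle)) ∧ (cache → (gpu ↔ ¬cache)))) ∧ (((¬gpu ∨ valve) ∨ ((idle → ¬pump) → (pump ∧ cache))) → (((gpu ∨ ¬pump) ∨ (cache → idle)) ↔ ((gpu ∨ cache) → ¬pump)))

valve = True, pump = False, gpu = False, idle = True, cache = True

  ((cache → (gpu ∧ valve)) → (gpu ↔ ¬pump)) ∧ (((¬pump ∧ cache) ∨ (cache ∧ ¬idle)) ∧ (cache → (gpu ↔ ¬cache))) = True
    (cache → (gpu ∧ valve)) → (gpu ↔ ¬pump) = True
      cache → (gpu ∧ valve) = False
        gpu ∧ valve = False
      gpu ↔ ¬pump = False
        ¬pump = True
    ((¬pump ∧ cache) ∨ (cache ∧ ¬idle)) ∧ (cache → (gpu ↔ ¬cache)) = True
      (¬pump ∧ cache) ∨ (cache ∧ ¬idle) = True
        ¬pump ∧ cache = True
          ¬pump = True
        cache ∧ ¬idle = False
          ¬idle = False
      cache → (gpu ↔ ¬cache) = True
        gpu ↔ ¬cache = True
          ¬cache = False
  ((¬gpu ∨ valve) ∨ ((idle → ¬pump) → (pump ∧ cache))) → (((gpu ∨ ¬pump) ∨ (cache → idle)) ↔ ((gpu ∨ cache) → ¬pump)) = True
    (¬gpu ∨ valve) ∨ ((idle → ¬pump) → (pump ∧ cache)) = True
      ¬gpu ∨ valve = True
        ¬gpu = True
      (idle → ¬pump) → (pump ∧ cache) = False
        idle → ¬pump = True
          ¬pump = True
        pump ∧ cache = False
    ((gpu ∨ ¬pump) ∨ (cache → idle)) ↔ ((gpu ∨ cache) → ¬pump) = True
      (gpu ∨ ¬pump) ∨ (cache → idle) = True
        gpu ∨ ¬pump = True
          ¬pump = True
        cache → idle = True
      (gpu ∨ cache) → ¬pump = True
        gpu ∨ cache = True
        ¬pump = True
Both conjuncts True, so the formula holds.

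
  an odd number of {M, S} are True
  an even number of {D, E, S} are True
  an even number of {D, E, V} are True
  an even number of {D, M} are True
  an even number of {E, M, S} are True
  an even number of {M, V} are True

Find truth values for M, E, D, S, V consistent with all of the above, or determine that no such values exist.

Adding constraints 1, 2, 3, 6 mod 2: every variable appears an even number of times on the left, so the left side is 0.
But the right sides sum to 1 (mod 2). 0 ≠ 1 — the system is inconsistent.

Unsatisfiable — no assignment works.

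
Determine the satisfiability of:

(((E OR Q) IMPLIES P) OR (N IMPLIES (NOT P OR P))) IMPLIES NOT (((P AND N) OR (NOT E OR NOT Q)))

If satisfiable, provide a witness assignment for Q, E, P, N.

Q: True; E: True; P: True; N: False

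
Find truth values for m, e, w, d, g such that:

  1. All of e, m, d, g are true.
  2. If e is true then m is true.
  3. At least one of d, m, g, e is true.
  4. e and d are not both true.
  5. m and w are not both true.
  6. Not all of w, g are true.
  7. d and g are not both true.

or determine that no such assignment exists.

UNSATISFIABLE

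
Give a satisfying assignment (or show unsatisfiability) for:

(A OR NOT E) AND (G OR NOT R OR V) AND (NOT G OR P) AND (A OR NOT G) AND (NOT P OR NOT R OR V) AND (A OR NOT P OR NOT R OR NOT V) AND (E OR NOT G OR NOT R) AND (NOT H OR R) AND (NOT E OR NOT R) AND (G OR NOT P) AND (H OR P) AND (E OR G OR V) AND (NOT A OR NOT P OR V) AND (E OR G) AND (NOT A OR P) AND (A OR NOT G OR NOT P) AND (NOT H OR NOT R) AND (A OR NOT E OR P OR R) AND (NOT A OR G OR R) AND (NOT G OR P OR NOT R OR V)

E = True, P = True, G = True, A = True, R = False, V = True, H = False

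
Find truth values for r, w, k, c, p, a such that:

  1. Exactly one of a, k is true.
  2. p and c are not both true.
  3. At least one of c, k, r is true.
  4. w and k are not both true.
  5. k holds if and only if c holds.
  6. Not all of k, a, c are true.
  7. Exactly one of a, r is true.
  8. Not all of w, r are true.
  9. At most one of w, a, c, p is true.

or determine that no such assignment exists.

r=T, w=F, k=T, c=T, p=F, a=F

  (1) {a, k}: 1 true — exactly one ✓
  (2) p=F, c=T — not both ✓
  (3) {c, k, r}: 3 true — at least one ✓
  (4) w=F, k=T — not both ✓
  (5) k=T, c=T — same ✓
  (6) {k, a, c}: 2/3 true — not all ✓
  (7) {a, r}: 1 true — exactly one ✓
  (8) {w, r}: 1/2 true — not all ✓
  (9) {w, a, c, p}: 1 true — at most one ✓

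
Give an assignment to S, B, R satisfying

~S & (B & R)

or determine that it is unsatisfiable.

S = False; B = True; R = True

  ~S = True
  B & R = True
Both conjuncts True, so the formula holds.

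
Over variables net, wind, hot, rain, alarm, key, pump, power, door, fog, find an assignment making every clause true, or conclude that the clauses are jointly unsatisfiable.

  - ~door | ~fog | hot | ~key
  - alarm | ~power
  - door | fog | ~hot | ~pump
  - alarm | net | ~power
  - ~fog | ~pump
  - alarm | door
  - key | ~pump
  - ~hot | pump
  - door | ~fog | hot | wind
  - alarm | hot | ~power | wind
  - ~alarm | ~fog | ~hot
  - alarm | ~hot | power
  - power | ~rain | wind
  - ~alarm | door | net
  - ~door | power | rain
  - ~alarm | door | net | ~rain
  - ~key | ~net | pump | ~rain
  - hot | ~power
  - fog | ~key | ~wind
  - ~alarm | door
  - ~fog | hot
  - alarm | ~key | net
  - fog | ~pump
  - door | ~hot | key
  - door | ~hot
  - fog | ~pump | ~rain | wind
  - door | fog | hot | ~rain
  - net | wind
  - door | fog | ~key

Set net = False.
  then (net | wind) forces wind = True.
Set hot = False.
  then (hot | ~power) forces power = False.
  then (~fog | hot) forces fog = False.
  then (fog | ~pump) forces pump = False.
  then (fog | ~key | ~wind) forces key = False.
Try rain = False:
  (~door | power | rain) forces door = False.
  (alarm | door) forces alarm = True.
  clause (~alarm | door | net) is falsified — backtrack.
So rain = True.
  then (door | fog | hot | ~rain) forces door = True.
Set alarm = False.
All clauses satisfied.

net=F, wind=T, hot=F, rain=T, alarm=F, key=F, pump=F, power=F, door=T, fog=F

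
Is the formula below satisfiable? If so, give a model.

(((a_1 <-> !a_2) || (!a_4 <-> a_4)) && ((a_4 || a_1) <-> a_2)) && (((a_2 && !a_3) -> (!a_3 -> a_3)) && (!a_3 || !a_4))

Case a_3 = True: the formula simplifies to (((a_1 <-> !a_2) || (!a_4 <-> a_4)) && ((a_4 || a_1) <-> a_2)) && !a_4.
  a_4 = True: the conjunct !a_4 is False.
  a_4 = False: simplifies to (a_1 <-> !a_2) && (a_1 <-> a_2).
    a_1 = True: simplifies to !a_2 && a_2.
      a_2 = True: the conjunct !a_2 is False.
      a_2 = False: the conjunct a_2 is False.
    a_1 = False: simplifies to a_2 && !a_2.
      a_2 = True: the conjunct !a_2 is False.
      a_2 = False: the conjunct a_2 is False.
Case a_3 = False: the formula simplifies to (((a_1 <-> !a_2) || (!a_4 <-> a_4)) && ((a_4 || a_1) <-> a_2)) && !a_2.
  a_2 = True: the conjunct !a_2 is False.
  a_2 = False: simplifies to (a_1 || (!a_4 <-> a_4)) && !((a_4 || a_1)).
    a_4 = True: the conjunct !((a_4 || a_1)) becomes !((True || a_1)) = False.
    a_4 = False: simplifies to a_1 && !a_1.
      a_1 = True: the conjunct !a_1 is False.
      a_1 = False: the conjunct a_1 is False.
Both cases fail — unsatisfiable.

The formula is unsatisfiable.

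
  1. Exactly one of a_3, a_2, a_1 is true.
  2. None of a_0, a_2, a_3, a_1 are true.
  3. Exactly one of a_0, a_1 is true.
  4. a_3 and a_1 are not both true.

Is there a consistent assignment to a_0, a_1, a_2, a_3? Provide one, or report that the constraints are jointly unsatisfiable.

Case a_1 = True:
  Constraint (2) is violated (a_1=T) — contradiction.
Case a_1 = False:
  (2) forces a_0 = False.
  Constraint (3) is violated (a_0=F, a_1=F) — contradiction.
Both cases fail — unsatisfiable.

UNSATISFIABLE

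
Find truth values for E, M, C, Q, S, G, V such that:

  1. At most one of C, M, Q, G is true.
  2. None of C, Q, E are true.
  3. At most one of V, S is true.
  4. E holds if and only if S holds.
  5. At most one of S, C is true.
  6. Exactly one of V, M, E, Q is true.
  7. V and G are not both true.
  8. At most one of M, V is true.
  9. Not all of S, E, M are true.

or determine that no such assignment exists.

E: False, M: False, C: False, Q: False, S: False, G: False, V: True

  (1) {C, M, Q, G}: 0 true — at most one ✓
  (2) {C, Q, E}: 0 true — none ✓
  (3) {V, S}: 1 true — at most one ✓
  (4) E=F, S=F — same ✓
  (5) {S, C}: 0 true — at most one ✓
  (6) {V, M, E, Q}: 1 true — exactly one ✓
  (7) V=T, G=F — not both ✓
  (8) {M, V}: 1 true — at most one ✓
  (9) {S, E, M}: 0/3 true — not all ✓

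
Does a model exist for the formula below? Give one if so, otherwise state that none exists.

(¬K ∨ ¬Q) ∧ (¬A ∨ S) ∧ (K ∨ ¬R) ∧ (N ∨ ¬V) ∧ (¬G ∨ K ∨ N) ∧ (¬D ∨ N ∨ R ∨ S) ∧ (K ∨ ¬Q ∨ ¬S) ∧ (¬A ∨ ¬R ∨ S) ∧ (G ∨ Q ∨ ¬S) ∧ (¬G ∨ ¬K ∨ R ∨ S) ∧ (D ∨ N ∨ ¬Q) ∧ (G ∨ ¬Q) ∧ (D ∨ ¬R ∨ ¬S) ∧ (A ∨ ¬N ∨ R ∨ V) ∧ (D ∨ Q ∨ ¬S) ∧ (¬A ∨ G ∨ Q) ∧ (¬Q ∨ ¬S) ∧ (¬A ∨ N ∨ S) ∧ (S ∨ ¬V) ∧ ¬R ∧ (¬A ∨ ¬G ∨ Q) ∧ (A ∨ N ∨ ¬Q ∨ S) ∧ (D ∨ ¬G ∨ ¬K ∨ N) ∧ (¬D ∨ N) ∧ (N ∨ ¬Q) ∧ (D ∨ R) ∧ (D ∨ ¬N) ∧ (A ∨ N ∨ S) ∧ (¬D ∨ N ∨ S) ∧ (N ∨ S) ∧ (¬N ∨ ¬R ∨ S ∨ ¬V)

V=T, D=T, K=T, A=F, G=T, S=T, R=F, N=T, Q=F

Unit clause (¬R) forces R = False.
In (D ∨ R) only D is left, so D = True.
In (¬D ∨ N) only N is left, so N = True.
Try V = False:
  (A ∨ ¬N ∨ R ∨ V) forces A = True.
  (¬A ∨ S) forces S = True.
  (¬Q ∨ ¬S) forces Q = False.
  (G ∨ Q ∨ ¬S) forces G = True.
  clause (¬A ∨ ¬G ∨ Q) is falsified — backtrack.
So V = True.
  then (S ∨ ¬V) forces S = True.
  then (¬Q ∨ ¬S) forces Q = False.
  then (G ∨ Q ∨ ¬S) forces G = True.
  then (¬A ∨ ¬G ∨ Q) forces A = False.
Set K = True.
All clauses satisfied.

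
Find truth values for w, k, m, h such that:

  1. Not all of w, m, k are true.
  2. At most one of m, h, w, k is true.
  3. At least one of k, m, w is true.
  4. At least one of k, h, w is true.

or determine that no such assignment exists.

w=T, k=F, m=F, h=F

  (1) {w, m, k}: 1/3 true — not all ✓
  (2) {m, h, w, k}: 1 true — at most one ✓
  (3) {k, m, w}: 1 true — at least one ✓
  (4) {k, h, w}: 1 true — at least one ✓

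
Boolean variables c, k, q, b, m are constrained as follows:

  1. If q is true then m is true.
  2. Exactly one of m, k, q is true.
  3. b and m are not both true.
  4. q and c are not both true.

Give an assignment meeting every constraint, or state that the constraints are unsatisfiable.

c=F; k=T; q=F; b=F; m=F

  (1) q=F ⇒ m: vacuous ✓
  (2) {m, k, q}: 1 true — exactly one ✓
  (3) b=F, m=F — not both ✓
  (4) q=F, c=F — not both ✓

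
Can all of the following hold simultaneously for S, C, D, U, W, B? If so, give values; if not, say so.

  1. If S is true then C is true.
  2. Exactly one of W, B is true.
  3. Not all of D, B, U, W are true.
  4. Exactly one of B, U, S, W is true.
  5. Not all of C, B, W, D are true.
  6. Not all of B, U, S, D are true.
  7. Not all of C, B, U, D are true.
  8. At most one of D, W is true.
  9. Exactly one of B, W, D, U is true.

S=F, C=T, D=F, U=F, W=F, B=T

  (1) S=F ⇒ C: vacuous ✓
  (2) {W, B}: 1 true — exactly one ✓
  (3) {D, B, U, W}: 1/4 true — not all ✓
  (4) {B, U, S, W}: 1 true — exactly one ✓
  (5) {C, B, W, D}: 2/4 true — not all ✓
  (6) {B, U, S, D}: 1/4 true — not all ✓
  (7) {C, B, U, D}: 2/4 true — not all ✓
  (8) {D, W}: 0 true — at most one ✓
  (9) {B, W, D, U}: 1 true — exactly one ✓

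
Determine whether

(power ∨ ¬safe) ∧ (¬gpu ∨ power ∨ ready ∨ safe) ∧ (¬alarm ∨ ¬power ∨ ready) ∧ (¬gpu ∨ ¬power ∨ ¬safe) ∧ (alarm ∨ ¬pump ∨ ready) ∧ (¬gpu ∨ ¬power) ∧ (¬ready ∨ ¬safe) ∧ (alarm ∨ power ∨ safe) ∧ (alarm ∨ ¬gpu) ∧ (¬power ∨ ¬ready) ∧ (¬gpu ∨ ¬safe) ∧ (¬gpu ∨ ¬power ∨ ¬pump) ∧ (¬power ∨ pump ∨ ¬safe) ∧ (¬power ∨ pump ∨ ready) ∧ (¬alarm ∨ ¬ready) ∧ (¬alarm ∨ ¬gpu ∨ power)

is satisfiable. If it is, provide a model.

pump = False, power = False, ready = False, alarm = True, gpu = False, safe = False

Set pump = False.
Try power = True:
  (¬gpu ∨ ¬power) forces gpu = False.
  (¬power ∨ ¬ready) forces ready = False.
  clause (¬power ∨ pump ∨ ready) is falsified — backtrack.
So power = False.
  then (power ∨ ¬safe) forces safe = False.
  then (alarm ∨ power ∨ safe) forces alarm = True.
  then (¬alarm ∨ ¬ready) forces ready = False.
  then (¬alarm ∨ ¬gpu ∨ power) forces gpu = False.
All clauses satisfied.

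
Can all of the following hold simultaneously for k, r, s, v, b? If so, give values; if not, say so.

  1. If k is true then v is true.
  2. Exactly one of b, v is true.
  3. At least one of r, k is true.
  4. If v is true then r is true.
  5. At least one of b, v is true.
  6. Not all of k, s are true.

k: False, r: True, s: False, v: False, b: True

  (1) k=F ⇒ v: vacuous ✓
  (2) {b, v}: 1 true — exactly one ✓
  (3) {r, k}: 1 true — at least one ✓
  (4) v=F ⇒ r: vacuous ✓
  (5) {b, v}: 1 true — at least one ✓
  (6) {k, s}: 0/2 true — not all ✓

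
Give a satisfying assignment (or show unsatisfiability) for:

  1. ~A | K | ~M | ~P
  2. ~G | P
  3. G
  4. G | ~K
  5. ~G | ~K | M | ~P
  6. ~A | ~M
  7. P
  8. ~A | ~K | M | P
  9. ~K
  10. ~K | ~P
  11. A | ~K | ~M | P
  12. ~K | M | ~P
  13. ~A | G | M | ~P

P=T, K=F, G=T, M=F, A=T

Unit clause (G) forces G = True.
Unit clause (P) forces P = True.
Unit clause (~K) forces K = False.
Set M = False.
Set A = True.
All clauses satisfied.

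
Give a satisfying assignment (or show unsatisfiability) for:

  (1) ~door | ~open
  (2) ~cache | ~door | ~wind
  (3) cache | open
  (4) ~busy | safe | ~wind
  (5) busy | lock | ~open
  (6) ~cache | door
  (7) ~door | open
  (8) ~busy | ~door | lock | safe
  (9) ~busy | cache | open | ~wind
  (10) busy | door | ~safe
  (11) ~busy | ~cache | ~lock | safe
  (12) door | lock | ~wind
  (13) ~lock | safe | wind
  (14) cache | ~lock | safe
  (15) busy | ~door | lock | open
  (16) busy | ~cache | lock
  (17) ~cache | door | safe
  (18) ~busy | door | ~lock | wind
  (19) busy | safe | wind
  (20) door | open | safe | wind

cache = False; open = True; busy = True; safe = False; lock = False; door = False; wind = False

Set cache = False.
  then (cache | open) forces open = True.
  then (~door | ~open) forces door = False.
Try busy = False:
  (busy | lock | ~open) forces lock = True.
  (busy | door | ~safe) forces safe = False.
  clause (cache | ~lock | safe) is falsified — backtrack.
So busy = True.
Set safe = False.
  then (~busy | safe | ~wind) forces wind = False.
  then (~lock | safe | wind) forces lock = False.
All clauses satisfied.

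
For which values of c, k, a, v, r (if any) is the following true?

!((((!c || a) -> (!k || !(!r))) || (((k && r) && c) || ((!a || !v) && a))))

c: True, k: True, a: True, v: True, r: False

  !((((!c || a) -> (!k || !(!r))) || (((k && r) && c) || ((!a || !v) && a)))) = True
    ((!c || a) -> (!k || !(!r))) || (((k && r) && c) || ((!a || !v) && a)) = False
      (!c || a) -> (!k || !(!r)) = False
        !c || a = True
          !c = False
        !k || !(!r) = False
          !k = False
          !(!r) = False
            !r = True
      ((k && r) && c) || ((!a || !v) && a) = False
        (k && r) && c = False
          k && r = False
        (!a || !v) && a = False
          !a || !v = False
            !a = False
            !v = False
The formula evaluates to True.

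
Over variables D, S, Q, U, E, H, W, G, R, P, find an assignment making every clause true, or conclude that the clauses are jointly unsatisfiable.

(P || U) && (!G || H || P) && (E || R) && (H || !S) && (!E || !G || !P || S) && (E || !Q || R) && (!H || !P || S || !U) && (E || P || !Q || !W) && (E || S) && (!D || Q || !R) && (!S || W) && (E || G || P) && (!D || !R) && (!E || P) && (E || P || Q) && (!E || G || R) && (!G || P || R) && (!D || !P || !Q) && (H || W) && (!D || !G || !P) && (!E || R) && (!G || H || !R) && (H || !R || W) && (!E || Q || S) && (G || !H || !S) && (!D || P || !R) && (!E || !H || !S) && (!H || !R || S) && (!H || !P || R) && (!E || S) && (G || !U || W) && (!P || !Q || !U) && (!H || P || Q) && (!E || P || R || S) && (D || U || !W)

D=F, S=T, Q=F, U=T, E=F, H=T, W=T, G=T, R=T, P=T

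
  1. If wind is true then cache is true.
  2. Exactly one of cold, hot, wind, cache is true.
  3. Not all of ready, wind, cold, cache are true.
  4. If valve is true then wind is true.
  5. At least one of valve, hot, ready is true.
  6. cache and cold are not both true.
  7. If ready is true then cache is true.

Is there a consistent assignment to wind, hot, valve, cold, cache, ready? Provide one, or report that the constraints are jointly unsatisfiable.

wind: False; hot: True; valve: False; cold: False; cache: False; ready: False

  (1) wind=F ⇒ cache: vacuous ✓
  (2) {cold, hot, wind, cache}: 1 true — exactly one ✓
  (3) {ready, wind, cold, cache}: 0/4 true — not all ✓
  (4) valve=F ⇒ wind: vacuous ✓
  (5) {valve, hot, ready}: 1 true — at least one ✓
  (6) cache=F, cold=F — not both ✓
  (7) ready=F ⇒ cache: vacuous ✓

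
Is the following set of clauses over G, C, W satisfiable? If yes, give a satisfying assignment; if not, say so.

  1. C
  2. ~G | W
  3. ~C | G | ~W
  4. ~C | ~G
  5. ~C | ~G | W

Unit clause (C) forces C = True.
In (~C | ~G) only ~G is left, so G = False.
In (~C | G | ~W) only ~W is left, so W = False.
Check each clause:
  (C): C holds.
  (~G | W): ~G holds.
  (~C | G | ~W): ~W holds.
  (~C | ~G): ~G holds.
  (~C | ~G | W): ~G holds.
All clauses satisfied.

G = False, C = True, W = False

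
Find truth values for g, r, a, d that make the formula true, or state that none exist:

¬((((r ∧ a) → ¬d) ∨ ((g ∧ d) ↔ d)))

g: False, r: True, a: True, d: True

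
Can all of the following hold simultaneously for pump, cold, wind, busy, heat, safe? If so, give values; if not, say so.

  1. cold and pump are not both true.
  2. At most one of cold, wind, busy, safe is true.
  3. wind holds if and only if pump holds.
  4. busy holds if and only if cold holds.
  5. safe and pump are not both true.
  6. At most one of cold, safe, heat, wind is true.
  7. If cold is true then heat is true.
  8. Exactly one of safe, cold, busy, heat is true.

pump=F; cold=F; wind=F; busy=F; heat=F; safe=T

  (1) cold=F, pump=F — not both ✓
  (2) {cold, wind, busy, safe}: 1 true — at most one ✓
  (3) wind=F, pump=F — same ✓
  (4) busy=F, cold=F — same ✓
  (5) safe=T, pump=F — not both ✓
  (6) {cold, safe, heat, wind}: 1 true — at most one ✓
  (7) cold=F ⇒ heat: vacuous ✓
  (8) {safe, cold, busy, heat}: 1 true — exactly one ✓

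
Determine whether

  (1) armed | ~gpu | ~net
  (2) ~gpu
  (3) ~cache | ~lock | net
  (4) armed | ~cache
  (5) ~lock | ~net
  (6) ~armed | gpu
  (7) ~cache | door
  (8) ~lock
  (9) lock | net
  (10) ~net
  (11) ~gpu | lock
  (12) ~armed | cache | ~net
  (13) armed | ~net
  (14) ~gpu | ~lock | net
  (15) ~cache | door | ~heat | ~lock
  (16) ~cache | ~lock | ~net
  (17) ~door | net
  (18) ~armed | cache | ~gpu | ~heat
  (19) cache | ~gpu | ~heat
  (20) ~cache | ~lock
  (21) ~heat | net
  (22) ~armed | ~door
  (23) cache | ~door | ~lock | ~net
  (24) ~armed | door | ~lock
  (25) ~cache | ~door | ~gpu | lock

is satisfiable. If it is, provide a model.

Case gpu = True:
  Clause (~gpu) is falsified — contradiction.
Case gpu = False:
  (~armed | gpu) forces armed = False.
  (armed | ~cache) forces cache = False.
  (~lock) forces lock = False.
  (lock | net) forces net = True.
  Clause (~net) is falsified — contradiction.
Both cases fail, so the formula is unsatisfiable.

No satisfying assignment exists.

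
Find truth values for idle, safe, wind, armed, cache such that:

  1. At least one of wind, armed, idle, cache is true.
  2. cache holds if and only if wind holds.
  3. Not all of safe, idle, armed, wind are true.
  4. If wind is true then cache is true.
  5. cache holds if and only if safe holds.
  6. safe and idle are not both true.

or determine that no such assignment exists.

idle: False; safe: False; wind: False; armed: True; cache: False

  (1) {wind, armed, idle, cache}: 1 true — at least one ✓
  (2) cache=F, wind=F — same ✓
  (3) {safe, idle, armed, wind}: 1/4 true — not all ✓
  (4) wind=F ⇒ cache: vacuous ✓
  (5) cache=F, safe=F — same ✓
  (6) safe=F, idle=F — not both ✓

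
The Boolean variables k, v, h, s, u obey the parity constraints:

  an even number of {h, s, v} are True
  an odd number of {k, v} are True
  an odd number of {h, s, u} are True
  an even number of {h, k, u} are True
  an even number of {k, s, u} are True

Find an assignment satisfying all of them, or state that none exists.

k=T; v=F; h=F; s=F; u=T

{h, s, v}: 0 true → even ✓
{k, v}: 1 true → odd ✓
{h, s, u}: 1 true → odd ✓
{h, k, u}: 2 true → even ✓
{k, s, u}: 2 true → even ✓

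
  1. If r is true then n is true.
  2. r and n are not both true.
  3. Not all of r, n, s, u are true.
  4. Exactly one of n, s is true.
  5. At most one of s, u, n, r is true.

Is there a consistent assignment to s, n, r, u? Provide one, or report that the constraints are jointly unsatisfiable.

s: True, n: False, r: False, u: False

  (1) r=F ⇒ n: vacuous ✓
  (2) r=F, n=F — not both ✓
  (3) {r, n, s, u}: 1/4 true — not all ✓
  (4) {n, s}: 1 true — exactly one ✓
  (5) {s, u, n, r}: 1 true — at most one ✓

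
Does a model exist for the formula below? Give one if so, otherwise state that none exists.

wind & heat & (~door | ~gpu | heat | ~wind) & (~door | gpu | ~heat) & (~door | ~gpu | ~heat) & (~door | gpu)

Unit clause (wind) forces wind = True.
Unit clause (heat) forces heat = True.
Try door = True:
  (~door | gpu | ~heat) forces gpu = True.
  clause (~door | ~gpu | ~heat) is falsified — backtrack.
So door = False.
Set gpu = False.
Check each clause:
  (wind): wind holds.
  (heat): heat holds.
  (~door | ~gpu | heat | ~wind): ~door holds.
  (~door | gpu | ~heat): ~door holds.
  (~door | ~gpu | ~heat): ~door holds.
  (~door | gpu): ~door holds.
All clauses satisfied.

door: False; heat: True; gpu: False; wind: True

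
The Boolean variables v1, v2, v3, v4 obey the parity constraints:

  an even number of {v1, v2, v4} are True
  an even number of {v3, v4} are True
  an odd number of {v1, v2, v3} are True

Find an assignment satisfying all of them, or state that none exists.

Unsatisfiable — no assignment works.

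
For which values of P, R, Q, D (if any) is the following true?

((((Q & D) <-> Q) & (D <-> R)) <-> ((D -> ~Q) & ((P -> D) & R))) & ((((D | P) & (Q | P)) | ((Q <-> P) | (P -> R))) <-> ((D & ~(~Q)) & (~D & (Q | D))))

Unsatisfiable — no assignment works.

The conjunct (((D | P) & (Q | P)) | ((Q <-> P) | (P -> R))) <-> ((D & ~(~Q)) & (~D & (Q | D))) is unsatisfiable on its own:
  P = True: simplifies to (D & ~(~Q)) & (~D & (Q | D)).
    D = True: the conjunct ~D is False.
    D = False: the conjunct D is False.
  P = False: simplifies to (D & ~(~Q)) & (~D & (Q | D)).
    D = True: the conjunct ~D is False.
    D = False: the conjunct D is False.
So the whole conjunction is unsatisfiable.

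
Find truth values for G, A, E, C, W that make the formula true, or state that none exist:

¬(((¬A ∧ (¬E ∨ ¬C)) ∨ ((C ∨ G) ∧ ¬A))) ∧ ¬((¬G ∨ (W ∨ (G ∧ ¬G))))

G = True, A = True, E = False, C = False, W = False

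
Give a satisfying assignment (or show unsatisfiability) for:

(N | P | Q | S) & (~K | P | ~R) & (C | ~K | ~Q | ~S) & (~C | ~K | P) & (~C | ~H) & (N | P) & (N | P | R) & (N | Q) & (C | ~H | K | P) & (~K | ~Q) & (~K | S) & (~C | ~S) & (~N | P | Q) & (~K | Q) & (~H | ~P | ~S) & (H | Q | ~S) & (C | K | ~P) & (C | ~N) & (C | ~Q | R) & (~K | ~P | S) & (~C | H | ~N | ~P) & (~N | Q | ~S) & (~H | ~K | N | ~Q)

Q = True, P = False, N = True, H = False, C = True, R = False, S = False, K = False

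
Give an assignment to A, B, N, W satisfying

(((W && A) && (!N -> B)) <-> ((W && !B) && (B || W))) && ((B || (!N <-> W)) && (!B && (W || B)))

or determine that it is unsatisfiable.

Case B = True: the conjunct !B is False.
Case B = False: the formula simplifies to (((W && A) && N) <-> (W && W)) && ((!N <-> W) && W).
  W = True: simplifies to (A && N) && !N.
    N = True: the conjunct !N is False.
    N = False: the conjunct N is False.
  W = False: the conjunct W is False.
Both cases fail — unsatisfiable.

Unsatisfiable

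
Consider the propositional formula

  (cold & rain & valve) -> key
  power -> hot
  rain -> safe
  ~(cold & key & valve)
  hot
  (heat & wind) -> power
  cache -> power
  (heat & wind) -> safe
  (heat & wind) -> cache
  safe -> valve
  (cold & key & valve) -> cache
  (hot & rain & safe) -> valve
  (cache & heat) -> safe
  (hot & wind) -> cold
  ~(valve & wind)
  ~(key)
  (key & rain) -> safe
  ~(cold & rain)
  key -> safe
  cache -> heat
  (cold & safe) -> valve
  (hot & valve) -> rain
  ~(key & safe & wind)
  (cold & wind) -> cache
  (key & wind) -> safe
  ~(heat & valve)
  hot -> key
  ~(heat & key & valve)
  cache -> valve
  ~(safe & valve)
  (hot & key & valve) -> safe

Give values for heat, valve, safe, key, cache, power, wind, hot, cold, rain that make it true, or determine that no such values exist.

The formula is unsatisfiable.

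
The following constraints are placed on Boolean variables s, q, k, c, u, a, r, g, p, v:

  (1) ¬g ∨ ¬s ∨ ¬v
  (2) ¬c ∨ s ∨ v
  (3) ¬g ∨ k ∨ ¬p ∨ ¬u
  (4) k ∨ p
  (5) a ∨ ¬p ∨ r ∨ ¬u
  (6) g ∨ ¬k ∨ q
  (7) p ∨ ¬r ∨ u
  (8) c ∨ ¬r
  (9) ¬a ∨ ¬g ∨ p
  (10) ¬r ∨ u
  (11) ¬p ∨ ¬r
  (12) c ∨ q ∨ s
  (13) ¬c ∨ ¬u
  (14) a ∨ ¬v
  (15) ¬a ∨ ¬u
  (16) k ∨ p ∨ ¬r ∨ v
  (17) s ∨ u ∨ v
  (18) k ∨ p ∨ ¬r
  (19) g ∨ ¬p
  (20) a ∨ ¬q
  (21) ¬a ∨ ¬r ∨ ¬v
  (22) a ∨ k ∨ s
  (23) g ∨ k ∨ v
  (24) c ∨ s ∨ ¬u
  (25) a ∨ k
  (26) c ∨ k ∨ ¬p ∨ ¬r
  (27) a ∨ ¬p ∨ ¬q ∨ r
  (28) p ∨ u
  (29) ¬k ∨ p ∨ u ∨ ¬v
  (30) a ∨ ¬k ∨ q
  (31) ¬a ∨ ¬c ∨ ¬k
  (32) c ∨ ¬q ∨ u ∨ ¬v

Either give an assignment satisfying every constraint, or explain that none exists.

s: True; q: True; k: False; c: True; u: False; a: True; r: False; g: True; p: True; v: False

Set s = True.
Set q = True.
  then (a ∨ ¬q) forces a = True.
  then (¬a ∨ ¬u) forces u = False.
  then (p ∨ u) forces p = True.
  then (¬r ∨ u) forces r = False.
  then (g ∨ ¬p) forces g = True.
  then (¬g ∨ ¬s ∨ ¬v) forces v = False.
Set k = False.
Set c = True.
All clauses satisfied.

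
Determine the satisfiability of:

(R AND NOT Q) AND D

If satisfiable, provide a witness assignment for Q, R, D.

Q: False, R: True, D: True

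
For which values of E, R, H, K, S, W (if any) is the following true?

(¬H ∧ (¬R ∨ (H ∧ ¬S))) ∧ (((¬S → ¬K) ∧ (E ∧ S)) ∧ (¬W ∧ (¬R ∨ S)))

E = True, R = False, H = False, K = False, S = True, W = False

  ¬H ∧ (¬R ∨ (H ∧ ¬S)) = True
    ¬H = True
    ¬R ∨ (H ∧ ¬S) = True
      ¬R = True
      H ∧ ¬S = False
        ¬S = False
  ((¬S → ¬K) ∧ (E ∧ S)) ∧ (¬W ∧ (¬R ∨ S)) = True
    (¬S → ¬K) ∧ (E ∧ S) = True
      ¬S → ¬K = True
        ¬S = False
        ¬K = True
      E ∧ S = True
    ¬W ∧ (¬R ∨ S) = True
      ¬W = True
      ¬R ∨ S = True
        ¬R = True
Both conjuncts True, so the formula holds.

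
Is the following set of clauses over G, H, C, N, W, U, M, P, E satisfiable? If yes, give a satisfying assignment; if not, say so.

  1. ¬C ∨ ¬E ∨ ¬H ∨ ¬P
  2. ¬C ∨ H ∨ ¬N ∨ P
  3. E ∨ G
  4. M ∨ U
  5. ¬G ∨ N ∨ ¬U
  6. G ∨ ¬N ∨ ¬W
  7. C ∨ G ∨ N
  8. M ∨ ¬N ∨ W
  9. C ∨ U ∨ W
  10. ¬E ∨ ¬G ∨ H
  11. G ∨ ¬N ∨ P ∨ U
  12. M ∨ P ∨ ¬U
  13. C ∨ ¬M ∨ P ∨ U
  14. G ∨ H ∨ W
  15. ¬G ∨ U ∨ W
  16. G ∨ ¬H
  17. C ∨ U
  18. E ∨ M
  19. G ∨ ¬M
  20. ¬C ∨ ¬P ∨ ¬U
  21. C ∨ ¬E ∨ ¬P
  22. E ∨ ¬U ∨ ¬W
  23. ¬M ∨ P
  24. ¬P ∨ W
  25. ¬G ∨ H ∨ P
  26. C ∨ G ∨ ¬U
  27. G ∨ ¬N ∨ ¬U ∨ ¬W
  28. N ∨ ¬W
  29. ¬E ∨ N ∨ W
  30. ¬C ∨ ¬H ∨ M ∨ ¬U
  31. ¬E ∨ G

G = True; H = False; C = True; N = True; W = True; U = False; M = True; P = True; E = False

Try G = False:
  (E ∨ G) forces E = True.
  clause (¬E ∨ G) is falsified — backtrack.
So G = True.
Set H = False.
  then (¬E ∨ ¬G ∨ H) forces E = False.
  then (E ∨ M) forces M = True.
  then (¬M ∨ P) forces P = True.
  then (¬P ∨ W) forces W = True.
  then (N ∨ ¬W) forces N = True.
  then (E ∨ ¬U ∨ ¬W) forces U = False.
  then (C ∨ U) forces C = True.
All clauses satisfied.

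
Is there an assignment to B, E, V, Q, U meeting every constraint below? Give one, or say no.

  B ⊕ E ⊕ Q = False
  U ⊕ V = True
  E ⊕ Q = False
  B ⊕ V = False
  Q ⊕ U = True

B: False, E: False, V: False, Q: False, U: True

B ⊕ E ⊕ Q = F ⊕ F ⊕ F = False ✓
U ⊕ V = T ⊕ F = True ✓
E ⊕ Q = F ⊕ F = False ✓
B ⊕ V = F ⊕ F = False ✓
Q ⊕ U = F ⊕ T = True ✓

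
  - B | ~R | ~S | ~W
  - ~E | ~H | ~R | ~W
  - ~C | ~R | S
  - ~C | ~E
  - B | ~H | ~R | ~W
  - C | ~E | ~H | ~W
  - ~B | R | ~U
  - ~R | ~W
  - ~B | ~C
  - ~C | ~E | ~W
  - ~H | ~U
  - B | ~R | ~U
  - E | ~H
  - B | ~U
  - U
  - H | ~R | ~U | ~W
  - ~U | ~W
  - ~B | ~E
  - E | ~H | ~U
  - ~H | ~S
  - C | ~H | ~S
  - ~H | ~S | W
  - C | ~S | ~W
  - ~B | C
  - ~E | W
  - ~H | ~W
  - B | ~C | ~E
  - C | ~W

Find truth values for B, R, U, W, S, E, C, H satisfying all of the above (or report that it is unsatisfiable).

Unsatisfiable — no assignment works.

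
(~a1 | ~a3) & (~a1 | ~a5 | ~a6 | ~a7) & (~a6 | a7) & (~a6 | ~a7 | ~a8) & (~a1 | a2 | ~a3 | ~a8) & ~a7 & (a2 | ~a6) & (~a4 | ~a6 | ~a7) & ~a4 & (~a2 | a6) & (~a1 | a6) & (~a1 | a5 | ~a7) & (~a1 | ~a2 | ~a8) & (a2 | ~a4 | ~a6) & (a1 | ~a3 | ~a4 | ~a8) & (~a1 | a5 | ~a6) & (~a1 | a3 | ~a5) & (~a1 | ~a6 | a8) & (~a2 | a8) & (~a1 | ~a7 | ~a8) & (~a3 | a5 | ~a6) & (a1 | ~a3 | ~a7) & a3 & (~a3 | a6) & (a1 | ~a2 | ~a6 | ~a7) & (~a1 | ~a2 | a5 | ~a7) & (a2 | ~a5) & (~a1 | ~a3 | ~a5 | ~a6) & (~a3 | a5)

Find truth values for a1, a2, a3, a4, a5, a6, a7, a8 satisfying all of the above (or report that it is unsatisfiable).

Unsatisfiable

Case a3 = True:
  (~a1 | ~a3) forces a1 = False.
  (~a7) forces a7 = False.
  (~a6 | a7) forces a6 = False.
  Clause (~a3 | a6) is falsified — contradiction.
Case a3 = False:
  Clause (a3) is falsified — contradiction.
Both cases fail, so the formula is unsatisfiable.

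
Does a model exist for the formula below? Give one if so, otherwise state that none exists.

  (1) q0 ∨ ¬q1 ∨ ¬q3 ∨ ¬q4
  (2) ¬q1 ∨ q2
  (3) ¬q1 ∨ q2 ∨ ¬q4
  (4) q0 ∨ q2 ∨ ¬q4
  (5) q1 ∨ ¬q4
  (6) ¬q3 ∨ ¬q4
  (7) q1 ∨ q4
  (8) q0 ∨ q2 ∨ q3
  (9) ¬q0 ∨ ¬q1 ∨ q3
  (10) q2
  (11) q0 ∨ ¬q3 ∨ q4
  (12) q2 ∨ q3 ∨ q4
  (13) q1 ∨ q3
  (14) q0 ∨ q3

Unit clause (q2) forces q2 = True.
Set q0 = True.
Set q1 = True.
  then (¬q0 ∨ ¬q1 ∨ q3) forces q3 = True.
  then (¬q3 ∨ ¬q4) forces q4 = False.
All clauses satisfied.

q0 = True, q1 = True, q2 = True, q3 = True, q4 = False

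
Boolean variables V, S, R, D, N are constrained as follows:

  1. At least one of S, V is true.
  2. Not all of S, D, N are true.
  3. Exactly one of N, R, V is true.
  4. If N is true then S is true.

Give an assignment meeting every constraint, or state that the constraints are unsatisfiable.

V = True, S = True, R = False, D = False, N = False

  (1) {S, V}: 2 true — at least one ✓
  (2) {S, D, N}: 1/3 true — not all ✓
  (3) {N, R, V}: 1 true — exactly one ✓
  (4) N=F ⇒ S: vacuous ✓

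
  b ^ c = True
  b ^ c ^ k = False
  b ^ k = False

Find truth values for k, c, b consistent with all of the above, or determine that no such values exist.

k=T; c=F; b=T

b ^ c = T ^ F = True ✓
b ^ c ^ k = T ^ F ^ T = False ✓
b ^ k = T ^ T = False ✓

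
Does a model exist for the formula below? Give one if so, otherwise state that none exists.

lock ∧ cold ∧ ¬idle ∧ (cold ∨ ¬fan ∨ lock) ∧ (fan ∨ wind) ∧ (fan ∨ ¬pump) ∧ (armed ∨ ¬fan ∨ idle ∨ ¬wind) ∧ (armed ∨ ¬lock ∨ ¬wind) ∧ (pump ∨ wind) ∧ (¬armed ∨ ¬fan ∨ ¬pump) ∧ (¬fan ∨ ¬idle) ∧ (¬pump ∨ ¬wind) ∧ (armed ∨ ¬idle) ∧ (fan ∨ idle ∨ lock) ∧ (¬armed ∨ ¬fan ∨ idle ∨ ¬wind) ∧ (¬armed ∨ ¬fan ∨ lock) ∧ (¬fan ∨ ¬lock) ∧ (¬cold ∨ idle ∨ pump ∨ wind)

cold: True; lock: True; idle: False; pump: False; wind: True; armed: True; fan: False

Unit clause (lock) forces lock = True.
Unit clause (cold) forces cold = True.
Unit clause (¬idle) forces idle = False.
In (¬fan ∨ ¬lock) only ¬fan is left, so fan = False.
In (fan ∨ wind) only wind is left, so wind = True.
In (fan ∨ ¬pump) only ¬pump is left, so pump = False.
In (armed ∨ ¬lock ∨ ¬wind) only armed is left, so armed = True.
All clauses satisfied.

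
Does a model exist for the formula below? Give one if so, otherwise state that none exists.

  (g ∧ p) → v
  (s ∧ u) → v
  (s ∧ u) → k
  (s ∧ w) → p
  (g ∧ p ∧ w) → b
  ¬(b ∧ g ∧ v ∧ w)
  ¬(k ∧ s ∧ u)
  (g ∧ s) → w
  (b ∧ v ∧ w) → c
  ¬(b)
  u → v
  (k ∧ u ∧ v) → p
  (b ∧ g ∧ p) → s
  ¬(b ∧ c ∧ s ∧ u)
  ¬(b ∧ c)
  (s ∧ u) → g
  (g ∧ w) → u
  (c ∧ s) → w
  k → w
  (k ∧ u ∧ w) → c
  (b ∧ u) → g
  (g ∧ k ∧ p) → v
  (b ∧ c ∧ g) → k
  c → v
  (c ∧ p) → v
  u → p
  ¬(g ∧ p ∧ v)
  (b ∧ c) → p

Unit clause (¬b) forces b = False.
Set v = True.
Set w = False.
  then (¬k ∨ w) forces k = False.
Set p = False.
  then (p ∨ ¬u) forces u = False.
Set s = False.
Set c = False.
Set g = False.
All clauses satisfied.

v = True, w = False, p = False, k = False, s = False, c = False, b = False, u = False, g = False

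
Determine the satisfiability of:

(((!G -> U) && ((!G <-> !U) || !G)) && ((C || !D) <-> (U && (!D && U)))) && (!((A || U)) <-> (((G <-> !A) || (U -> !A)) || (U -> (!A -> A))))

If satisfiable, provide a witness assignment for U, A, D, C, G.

Case A = True: the conjunct !((A || U)) <-> (((G <-> !A) || (U -> !A)) || (U -> (!A -> A))) becomes !True <-> ((!G || !U) || True) = False.
Case A = False: the formula simplifies to (((!G -> U) && ((!G <-> !U) || !G)) && ((C || !D) <-> (U && (!D && U)))) && !U.
  U = True: the conjunct !U is False.
  U = False: simplifies to (G && (!G || !G)) && !((C || !D)).
    G = True: the conjunct !G || !G becomes !True || !True = False.
    G = False: the conjunct G is False.
Both cases fail — unsatisfiable.

UNSATISFIABLE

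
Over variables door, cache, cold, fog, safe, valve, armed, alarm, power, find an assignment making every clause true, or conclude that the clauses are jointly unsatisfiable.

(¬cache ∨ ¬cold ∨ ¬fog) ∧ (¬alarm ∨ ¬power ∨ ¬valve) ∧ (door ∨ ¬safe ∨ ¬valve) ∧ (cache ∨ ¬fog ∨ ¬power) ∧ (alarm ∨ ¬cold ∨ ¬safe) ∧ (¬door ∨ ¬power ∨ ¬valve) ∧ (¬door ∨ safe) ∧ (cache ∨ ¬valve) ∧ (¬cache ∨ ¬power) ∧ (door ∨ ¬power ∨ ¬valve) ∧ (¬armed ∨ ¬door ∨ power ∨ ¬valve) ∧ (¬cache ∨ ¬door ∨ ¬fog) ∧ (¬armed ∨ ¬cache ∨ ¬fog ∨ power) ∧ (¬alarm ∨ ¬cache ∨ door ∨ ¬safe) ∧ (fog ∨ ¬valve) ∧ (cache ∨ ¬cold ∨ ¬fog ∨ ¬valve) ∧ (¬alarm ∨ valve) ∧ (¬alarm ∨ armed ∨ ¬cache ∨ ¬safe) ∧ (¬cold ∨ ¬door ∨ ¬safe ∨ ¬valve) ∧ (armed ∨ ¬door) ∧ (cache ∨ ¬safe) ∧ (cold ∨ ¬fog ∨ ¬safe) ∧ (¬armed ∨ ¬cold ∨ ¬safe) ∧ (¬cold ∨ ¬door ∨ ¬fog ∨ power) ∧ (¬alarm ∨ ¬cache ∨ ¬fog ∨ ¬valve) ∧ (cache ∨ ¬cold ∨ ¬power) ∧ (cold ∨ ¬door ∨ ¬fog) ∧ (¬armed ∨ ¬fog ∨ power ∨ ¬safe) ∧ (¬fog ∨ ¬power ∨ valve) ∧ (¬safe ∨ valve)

Set door = False.
Set cache = False.
  then (cache ∨ ¬valve) forces valve = False.
  then (¬alarm ∨ valve) forces alarm = False.
  then (cache ∨ ¬safe) forces safe = False.
Set cold = False.
Set fog = True.
  then (cache ∨ ¬fog ∨ ¬power) forces power = False.
Set armed = True.
All clauses satisfied.

door = False, cache = False, cold = False, fog = True, safe = False, valve = False, armed = True, alarm = False, power = False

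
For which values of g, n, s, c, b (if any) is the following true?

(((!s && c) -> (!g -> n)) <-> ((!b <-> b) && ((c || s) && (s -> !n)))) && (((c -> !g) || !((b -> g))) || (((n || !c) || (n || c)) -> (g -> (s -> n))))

g: False; n: False; s: False; c: True; b: True

  ((!s && c) -> (!g -> n)) <-> ((!b <-> b) && ((c || s) && (s -> !n))) = True
    (!s && c) -> (!g -> n) = False
      !s && c = True
        !s = True
      !g -> n = False
        !g = True
    (!b <-> b) && ((c || s) && (s -> !n)) = False
      !b <-> b = False
        !b = False
      (c || s) && (s -> !n) = True
        c || s = True
        s -> !n = True
          !n = True
  ((c -> !g) || !((b -> g))) || (((n || !c) || (n || c)) -> (g -> (s -> n))) = True
    (c -> !g) || !((b -> g)) = True
      c -> !g = True
        !g = True
      !((b -> g)) = True
        b -> g = False
    ((n || !c) || (n || c)) -> (g -> (s -> n)) = True
      (n || !c) || (n || c) = True
        n || !c = False
          !c = False
        n || c = True
      g -> (s -> n) = True
        s -> n = True
Both conjuncts True, so the formula holds.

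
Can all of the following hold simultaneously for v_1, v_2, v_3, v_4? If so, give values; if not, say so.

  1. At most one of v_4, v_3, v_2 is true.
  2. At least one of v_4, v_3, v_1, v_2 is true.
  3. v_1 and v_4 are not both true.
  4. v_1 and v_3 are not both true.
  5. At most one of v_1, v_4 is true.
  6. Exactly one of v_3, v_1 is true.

v_1=T; v_2=T; v_3=F; v_4=F

  (1) {v_4, v_3, v_2}: 1 true — at most one ✓
  (2) {v_4, v_3, v_1, v_2}: 2 true — at least one ✓
  (3) v_1=T, v_4=F — not both ✓
  (4) v_1=T, v_3=F — not both ✓
  (5) {v_1, v_4}: 1 true — at most one ✓
  (6) {v_3, v_1}: 1 true — exactly one ✓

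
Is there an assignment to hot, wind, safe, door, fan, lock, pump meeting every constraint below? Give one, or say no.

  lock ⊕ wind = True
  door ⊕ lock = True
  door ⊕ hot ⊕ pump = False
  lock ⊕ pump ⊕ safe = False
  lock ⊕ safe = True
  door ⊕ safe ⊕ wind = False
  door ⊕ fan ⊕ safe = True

hot = True, wind = False, safe = False, door = False, fan = True, lock = True, pump = True

lock ⊕ wind = T ⊕ F = True ✓
door ⊕ lock = F ⊕ T = True ✓
door ⊕ hot ⊕ pump = F ⊕ T ⊕ T = False ✓
lock ⊕ pump ⊕ safe = T ⊕ T ⊕ F = False ✓
lock ⊕ safe = T ⊕ F = True ✓
door ⊕ safe ⊕ wind = F ⊕ F ⊕ F = False ✓
door ⊕ fan ⊕ safe = F ⊕ T ⊕ F = True ✓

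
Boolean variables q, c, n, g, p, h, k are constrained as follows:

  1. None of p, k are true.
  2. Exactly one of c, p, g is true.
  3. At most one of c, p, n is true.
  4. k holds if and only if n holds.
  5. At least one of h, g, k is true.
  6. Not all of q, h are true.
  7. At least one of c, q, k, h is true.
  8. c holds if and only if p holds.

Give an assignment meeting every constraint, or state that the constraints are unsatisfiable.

q: False, c: False, n: False, g: True, p: False, h: True, k: False

  (1) {p, k}: 0 true — none ✓
  (2) {c, p, g}: 1 true — exactly one ✓
  (3) {c, p, n}: 0 true — at most one ✓
  (4) k=F, n=F — same ✓
  (5) {h, g, k}: 2 true — at least one ✓
  (6) {q, h}: 1/2 true — not all ✓
  (7) {c, q, k, h}: 1 true — at least one ✓
  (8) c=F, p=F — same ✓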